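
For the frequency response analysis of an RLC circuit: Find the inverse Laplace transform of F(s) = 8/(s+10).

Standard pair: k/(s+a) <-> k*e^(-at)*u(t)
With k=8, a=10: f(t) = 8*e^(-10t)*u(t)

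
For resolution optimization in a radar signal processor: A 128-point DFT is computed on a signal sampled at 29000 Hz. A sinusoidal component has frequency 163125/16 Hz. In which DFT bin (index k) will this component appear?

DFT frequency resolution = f_s/N = 29000/128 = 3625/16 Hz
Bin index k = f_signal / resolution = 163125/16 / 3625/16 = 45
The signal frequency 163125/16 Hz falls in DFT bin k = 45.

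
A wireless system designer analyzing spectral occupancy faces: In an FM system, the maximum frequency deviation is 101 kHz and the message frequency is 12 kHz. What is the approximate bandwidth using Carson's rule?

Carson's rule: BW = 2*(delta_f + f_m)
= 2*(101 + 12) kHz = 226 kHz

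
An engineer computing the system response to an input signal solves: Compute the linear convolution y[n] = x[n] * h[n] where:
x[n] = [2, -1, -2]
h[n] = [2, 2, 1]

y[n] = sum_k x[k]*h[n-k]. Output length = len(x) + len(h) - 1 = 3 + 3 - 1 = 5.
y[0] = 2*2 = 4
y[1] = -1*2 + 2*2 = 2
y[2] = -2*2 + -1*2 + 2*1 = -4
y[3] = -2*2 + -1*1 = -5
y[4] = -2*1 = -2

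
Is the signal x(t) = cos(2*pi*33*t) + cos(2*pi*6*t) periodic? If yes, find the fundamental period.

f1 = 33 Hz, f2 = 6 Hz
Period T1 = 1/33, T2 = 1/6
Ratio T1/T2 = 6/33, which is rational.
The signal is periodic with fundamental period T = 1/GCD(33,6) = 1/3 s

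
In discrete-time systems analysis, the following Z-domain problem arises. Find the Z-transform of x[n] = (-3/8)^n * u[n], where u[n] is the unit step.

The Z-transform of a^n * u[n] is z/(z-a) for |z| > |a|.
Here a = -3/8, so X(z) = z/(z - (-3/8)) = 8z/(8z + 3)
ROC: |z| > 3/8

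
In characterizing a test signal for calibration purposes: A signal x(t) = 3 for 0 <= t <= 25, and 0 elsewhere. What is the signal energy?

Energy = integral of |x(t)|^2 dt over the signal duration
= 3^2 * 25 = 9 * 25 = 225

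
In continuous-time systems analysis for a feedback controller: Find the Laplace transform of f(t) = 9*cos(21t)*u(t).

Standard pair: cos(wt)*u(t) <-> s/(s^2+w^2)
With w = 21: L{9*cos(21t)*u(t)} = 9s/(s^2+441)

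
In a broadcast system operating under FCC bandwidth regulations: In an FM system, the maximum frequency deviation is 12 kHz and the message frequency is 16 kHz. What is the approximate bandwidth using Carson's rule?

Carson's rule: BW = 2*(delta_f + f_m)
= 2*(12 + 16) kHz = 56 kHz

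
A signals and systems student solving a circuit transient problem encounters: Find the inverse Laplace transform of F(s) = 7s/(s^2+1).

Standard pair: s/(s^2+w^2) <-> cos(wt)*u(t)
With k=7, w=1: f(t) = 7*cos(t)*u(t)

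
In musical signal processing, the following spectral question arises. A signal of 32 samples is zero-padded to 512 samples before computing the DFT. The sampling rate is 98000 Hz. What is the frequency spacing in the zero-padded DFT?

Original DFT: N = 32, resolution = f_s/N = 98000/32 = 6125/2 Hz
Zero-padded DFT: N = 512, resolution = f_s/N = 98000/512 = 6125/32 Hz
Zero-padding interpolates the spectrum (finer frequency grid)
but does NOT improve the true spectral resolution (ability to resolve close frequencies).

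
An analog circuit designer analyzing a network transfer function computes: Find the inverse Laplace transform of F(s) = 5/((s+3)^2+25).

Standard pair: w/((s+a)^2+w^2) <-> e^(-at)*sin(wt)*u(t)
With a=3, w=5: f(t) = e^(-3t)*sin(5t)*u(t)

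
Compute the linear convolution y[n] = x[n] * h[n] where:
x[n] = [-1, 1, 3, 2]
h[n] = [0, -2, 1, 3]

y[n] = sum_k x[k]*h[n-k]. Output length = len(x) + len(h) - 1 = 4 + 4 - 1 = 7.
y[0] = -1*0 = 0
y[1] = 1*0 + -1*-2 = 2
y[2] = 3*0 + 1*-2 + -1*1 = -3
y[3] = 2*0 + 3*-2 + 1*1 + -1*3 = -8
y[4] = 2*-2 + 3*1 + 1*3 = 2
y[5] = 2*1 + 3*3 = 11
y[6] = 2*3 = 6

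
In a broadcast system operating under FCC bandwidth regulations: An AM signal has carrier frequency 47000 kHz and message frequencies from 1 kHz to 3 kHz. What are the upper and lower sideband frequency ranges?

Upper sideband (USB) = fc + [fm_low, fm_high] = 47000 + [1, 3] = [47001, 47003] kHz
Lower sideband (LSB) = fc - [fm_high, fm_low] = 47000 - [3, 1] = [46997, 46999] kHz
Total occupied spectrum: 46997 kHz to 47003 kHz (plus carrier at 47000 kHz)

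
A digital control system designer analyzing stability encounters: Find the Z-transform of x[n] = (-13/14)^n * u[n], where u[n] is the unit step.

The Z-transform of a^n * u[n] is z/(z-a) for |z| > |a|.
Here a = -13/14, so X(z) = z/(z - (-13/14)) = 14z/(14z + 13)
ROC: |z| > 13/14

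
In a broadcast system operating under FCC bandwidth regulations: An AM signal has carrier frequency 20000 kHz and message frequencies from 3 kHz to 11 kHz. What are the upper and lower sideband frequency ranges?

Upper sideband (USB) = fc + [fm_low, fm_high] = 20000 + [3, 11] = [20003, 20011] kHz
Lower sideband (LSB) = fc - [fm_high, fm_low] = 20000 - [11, 3] = [19989, 19997] kHz
Total occupied spectrum: 19989 kHz to 20011 kHz (plus carrier at 20000 kHz)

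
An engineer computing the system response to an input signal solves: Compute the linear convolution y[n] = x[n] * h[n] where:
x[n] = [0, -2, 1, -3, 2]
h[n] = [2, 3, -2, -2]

y[n] = sum_k x[k]*h[n-k]. Output length = len(x) + len(h) - 1 = 5 + 4 - 1 = 8.
y[0] = 0*2 = 0
y[1] = -2*2 + 0*3 = -4
y[2] = 1*2 + -2*3 + 0*-2 = -4
y[3] = -3*2 + 1*3 + -2*-2 + 0*-2 = 1
y[4] = 2*2 + -3*3 + 1*-2 + -2*-2 = -3
y[5] = 2*3 + -3*-2 + 1*-2 = 10
y[6] = 2*-2 + -3*-2 = 2
y[7] = 2*-2 = -4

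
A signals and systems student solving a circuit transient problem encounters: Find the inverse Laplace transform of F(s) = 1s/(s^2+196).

Standard pair: s/(s^2+w^2) <-> cos(wt)*u(t)
With k=1, w=14: f(t) = cos(14t)*u(t)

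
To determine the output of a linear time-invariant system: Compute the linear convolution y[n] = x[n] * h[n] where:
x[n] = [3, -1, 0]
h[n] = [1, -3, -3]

y[n] = sum_k x[k]*h[n-k]. Output length = len(x) + len(h) - 1 = 3 + 3 - 1 = 5.
y[0] = 3*1 = 3
y[1] = -1*1 + 3*-3 = -10
y[2] = 0*1 + -1*-3 + 3*-3 = -6
y[3] = 0*-3 + -1*-3 = 3
y[4] = 0*-3 = 0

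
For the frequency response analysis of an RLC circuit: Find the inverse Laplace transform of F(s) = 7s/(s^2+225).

Standard pair: s/(s^2+w^2) <-> cos(wt)*u(t)
With k=7, w=15: f(t) = 7*cos(15t)*u(t)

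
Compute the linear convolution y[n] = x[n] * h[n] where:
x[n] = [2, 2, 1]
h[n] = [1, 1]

y[n] = sum_k x[k]*h[n-k]. Output length = len(x) + len(h) - 1 = 3 + 2 - 1 = 4.
y[0] = 2*1 = 2
y[1] = 2*1 + 2*1 = 4
y[2] = 1*1 + 2*1 = 3
y[3] = 1*1 = 1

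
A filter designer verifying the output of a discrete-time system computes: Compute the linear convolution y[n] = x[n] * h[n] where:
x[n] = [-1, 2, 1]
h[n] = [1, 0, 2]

y[n] = sum_k x[k]*h[n-k]. Output length = len(x) + len(h) - 1 = 3 + 3 - 1 = 5.
y[0] = -1*1 = -1
y[1] = 2*1 + -1*0 = 2
y[2] = 1*1 + 2*0 + -1*2 = -1
y[3] = 1*0 + 2*2 = 4
y[4] = 1*2 = 2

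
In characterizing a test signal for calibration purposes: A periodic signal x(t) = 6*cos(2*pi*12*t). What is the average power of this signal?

Average power of A*cos(wt) is A^2/2.
P = 6^2 / 2 = 36/2 = 18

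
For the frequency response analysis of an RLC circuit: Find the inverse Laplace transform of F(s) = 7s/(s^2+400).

Standard pair: s/(s^2+w^2) <-> cos(wt)*u(t)
With k=7, w=20: f(t) = 7*cos(20t)*u(t)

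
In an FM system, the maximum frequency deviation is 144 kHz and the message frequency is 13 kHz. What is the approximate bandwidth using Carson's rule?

Carson's rule: BW = 2*(delta_f + f_m)
= 2*(144 + 13) kHz = 314 kHz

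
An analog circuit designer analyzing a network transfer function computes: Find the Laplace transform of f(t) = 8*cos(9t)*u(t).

Standard pair: cos(wt)*u(t) <-> s/(s^2+w^2)
With w = 9: L{8*cos(9t)*u(t)} = 8s/(s^2+81)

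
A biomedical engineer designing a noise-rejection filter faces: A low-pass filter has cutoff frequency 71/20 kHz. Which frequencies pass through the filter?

A low-pass filter passes all frequencies below the cutoff frequency 71/20 kHz and attenuates higher frequencies.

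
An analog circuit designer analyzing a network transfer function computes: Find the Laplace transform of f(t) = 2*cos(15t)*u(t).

Standard pair: cos(wt)*u(t) <-> s/(s^2+w^2)
With w = 15: L{2*cos(15t)*u(t)} = 2s/(s^2+225)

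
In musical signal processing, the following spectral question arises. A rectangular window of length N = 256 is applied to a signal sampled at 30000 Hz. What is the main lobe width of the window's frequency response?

For a rectangular window of length N,
the main lobe width in frequency is 2*f_s/N.
= 2*30000/256 = 1875/8 Hz
This determines the minimum frequency separation for resolving two sinusoids.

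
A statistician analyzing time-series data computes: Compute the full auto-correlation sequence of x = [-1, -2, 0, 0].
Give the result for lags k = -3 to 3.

r_xx[k] = sum_m x[m]*x[m+k], indexed from 0, for k = -3 to 3:
  r_xx[-3] = x[3]*x[0] = 0
  r_xx[-2] = x[2]*x[0] + x[3]*x[1] = 0
  r_xx[-1] = x[1]*x[0] + x[2]*x[1] + x[3]*x[2] = 2
  r_xx[0] = x[0]*x[0] + x[1]*x[1] + x[2]*x[2] + x[3]*x[3] = 5
  r_xx[1] = x[0]*x[1] + x[1]*x[2] + x[2]*x[3] = 2
  r_xx[2] = x[0]*x[2] + x[1]*x[3] = 0
  r_xx[3] = x[0]*x[3] = 0
r_xx = [0, 0, 2, 5, 2, 0, 0]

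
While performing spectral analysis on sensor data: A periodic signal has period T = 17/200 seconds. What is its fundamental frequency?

The fundamental frequency is the reciprocal of the period.
f = 1/T = 1/(17/200) = 200/17 Hz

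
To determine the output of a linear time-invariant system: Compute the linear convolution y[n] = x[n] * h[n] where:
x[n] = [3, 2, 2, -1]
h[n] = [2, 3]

y[n] = sum_k x[k]*h[n-k]. Output length = len(x) + len(h) - 1 = 4 + 2 - 1 = 5.
y[0] = 3*2 = 6
y[1] = 2*2 + 3*3 = 13
y[2] = 2*2 + 2*3 = 10
y[3] = -1*2 + 2*3 = 4
y[4] = -1*3 = -3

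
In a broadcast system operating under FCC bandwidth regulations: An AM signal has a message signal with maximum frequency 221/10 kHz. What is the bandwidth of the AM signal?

In AM (double-sideband), the bandwidth is twice the message frequency.
BW = 2 * f_m = 2 * 221/10 kHz = 221/5 kHz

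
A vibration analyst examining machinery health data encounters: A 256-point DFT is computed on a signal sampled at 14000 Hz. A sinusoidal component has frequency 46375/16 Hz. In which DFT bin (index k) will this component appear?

DFT frequency resolution = f_s/N = 14000/256 = 875/16 Hz
Bin index k = f_signal / resolution = 46375/16 / 875/16 = 53
The signal frequency 46375/16 Hz falls in DFT bin k = 53.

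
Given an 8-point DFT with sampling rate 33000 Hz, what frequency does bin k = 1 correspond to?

The frequency of DFT bin k is: f_k = k * f_s / N
f_1 = 1 * 33000 / 8 = 4125 Hz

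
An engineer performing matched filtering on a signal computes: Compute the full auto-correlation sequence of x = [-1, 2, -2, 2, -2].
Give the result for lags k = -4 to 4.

r_xx[k] = sum_m x[m]*x[m+k], indexed from 0, for k = -4 to 4:
  r_xx[-4] = x[4]*x[0] = 2
  r_xx[-3] = x[3]*x[0] + x[4]*x[1] = -6
  r_xx[-2] = x[2]*x[0] + x[3]*x[1] + x[4]*x[2] = 10
  r_xx[-1] = x[1]*x[0] + x[2]*x[1] + x[3]*x[2] + x[4]*x[3] = -14
  r_xx[0] = x[0]*x[0] + x[1]*x[1] + x[2]*x[2] + x[3]*x[3] + x[4]*x[4] = 17
  r_xx[1] = x[0]*x[1] + x[1]*x[2] + x[2]*x[3] + x[3]*x[4] = -14
  r_xx[2] = x[0]*x[2] + x[1]*x[3] + x[2]*x[4] = 10
  r_xx[3] = x[0]*x[3] + x[1]*x[4] = -6
  r_xx[4] = x[0]*x[4] = 2
r_xx = [2, -6, 10, -14, 17, -14, 10, -6, 2]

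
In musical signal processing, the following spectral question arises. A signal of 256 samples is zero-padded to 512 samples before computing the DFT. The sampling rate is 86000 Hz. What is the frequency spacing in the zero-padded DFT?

Original DFT: N = 256, resolution = f_s/N = 86000/256 = 5375/16 Hz
Zero-padded DFT: N = 512, resolution = f_s/N = 86000/512 = 5375/32 Hz
Zero-padding interpolates the spectrum (finer frequency grid)
but does NOT improve the true spectral resolution (ability to resolve close frequencies).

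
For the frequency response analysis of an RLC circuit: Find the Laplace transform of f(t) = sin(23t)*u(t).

Standard pair: sin(wt)*u(t) <-> w/(s^2+w^2)
With w = 23: L{sin(23t)*u(t)} = 23/(s^2+529)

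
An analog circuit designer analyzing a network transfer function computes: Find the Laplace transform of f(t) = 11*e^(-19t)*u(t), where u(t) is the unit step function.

Standard Laplace transform pair:
e^(-at)*u(t) <-> 1/(s+a)
With a = 19: L{11*e^(-19t)*u(t)} = 11/(s+19), ROC: Re(s) > -19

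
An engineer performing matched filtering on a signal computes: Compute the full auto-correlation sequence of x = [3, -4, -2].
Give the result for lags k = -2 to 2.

r_xx[k] = sum_m x[m]*x[m+k], indexed from 0, for k = -2 to 2:
  r_xx[-2] = x[2]*x[0] = -6
  r_xx[-1] = x[1]*x[0] + x[2]*x[1] = -4
  r_xx[0] = x[0]*x[0] + x[1]*x[1] + x[2]*x[2] = 29
  r_xx[1] = x[0]*x[1] + x[1]*x[2] = -4
  r_xx[2] = x[0]*x[2] = -6
r_xx = [-6, -4, 29, -4, -6]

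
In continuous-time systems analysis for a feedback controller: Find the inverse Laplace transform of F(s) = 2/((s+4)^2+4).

Standard pair: w/((s+a)^2+w^2) <-> e^(-at)*sin(wt)*u(t)
With a=4, w=2: f(t) = e^(-4t)*sin(2t)*u(t)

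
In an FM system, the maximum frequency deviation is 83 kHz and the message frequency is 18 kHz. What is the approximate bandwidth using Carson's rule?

Carson's rule: BW = 2*(delta_f + f_m)
= 2*(83 + 18) kHz = 202 kHz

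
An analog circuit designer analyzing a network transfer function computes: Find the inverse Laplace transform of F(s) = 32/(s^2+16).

Standard pair: w/(s^2+w^2) <-> sin(wt)*u(t)
Recognize w^2 = 16, so w = 4; numerator 32 = 8*4.
f(t) = 8*sin(4t)*u(t)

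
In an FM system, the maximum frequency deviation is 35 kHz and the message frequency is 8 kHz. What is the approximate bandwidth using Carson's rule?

Carson's rule: BW = 2*(delta_f + f_m)
= 2*(35 + 8) kHz = 86 kHz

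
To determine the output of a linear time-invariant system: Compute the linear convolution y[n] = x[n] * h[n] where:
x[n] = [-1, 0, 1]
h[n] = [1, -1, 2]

y[n] = sum_k x[k]*h[n-k]. Output length = len(x) + len(h) - 1 = 3 + 3 - 1 = 5.
y[0] = -1*1 = -1
y[1] = 0*1 + -1*-1 = 1
y[2] = 1*1 + 0*-1 + -1*2 = -1
y[3] = 1*-1 + 0*2 = -1
y[4] = 1*2 = 2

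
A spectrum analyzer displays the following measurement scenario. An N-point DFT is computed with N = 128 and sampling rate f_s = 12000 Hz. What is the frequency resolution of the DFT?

DFT frequency resolution = f_s / N
= 12000 / 128 = 375/4 Hz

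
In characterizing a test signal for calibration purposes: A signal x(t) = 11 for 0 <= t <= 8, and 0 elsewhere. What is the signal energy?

Energy = integral of |x(t)|^2 dt over the signal duration
= 11^2 * 8 = 121 * 8 = 968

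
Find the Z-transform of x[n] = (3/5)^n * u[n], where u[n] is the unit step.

The Z-transform of a^n * u[n] is z/(z-a) for |z| > |a|.
Here a = 3/5, so X(z) = z/(z - (3/5)) = 5z/(5z - 3)
ROC: |z| > 3/5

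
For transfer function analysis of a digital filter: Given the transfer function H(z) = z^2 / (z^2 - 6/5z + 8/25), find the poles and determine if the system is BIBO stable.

Poles are roots of the denominator: z^2 - 6/5z + 8/25 = 0.
Quadratic formula: z = [-(-6/5) +/- sqrt((-6/5)^2 - 4*(8/25))] / 2
Discriminant = 36/25 - 32/25 = 4/25; sqrt = 2/5.
z = (6/5 +/- 2/5) / 2 => z = 4/5 or z = 2/5.
|p1| = 2/5, |p2| = 4/5.
For BIBO stability, all poles must lie inside the unit circle (|p| < 1).
System is STABLE since both |p| < 1.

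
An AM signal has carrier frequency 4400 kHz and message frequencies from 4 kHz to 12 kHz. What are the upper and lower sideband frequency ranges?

Upper sideband (USB) = fc + [fm_low, fm_high] = 4400 + [4, 12] = [4404, 4412] kHz
Lower sideband (LSB) = fc - [fm_high, fm_low] = 4400 - [12, 4] = [4388, 4396] kHz
Total occupied spectrum: 4388 kHz to 4412 kHz (plus carrier at 4400 kHz)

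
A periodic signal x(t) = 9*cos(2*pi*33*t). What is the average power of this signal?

Average power of A*cos(wt) is A^2/2.
P = 9^2 / 2 = 81/2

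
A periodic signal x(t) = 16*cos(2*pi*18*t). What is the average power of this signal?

Average power of A*cos(wt) is A^2/2.
P = 16^2 / 2 = 256/2 = 128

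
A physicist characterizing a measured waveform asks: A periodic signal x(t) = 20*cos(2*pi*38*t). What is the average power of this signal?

Average power of A*cos(wt) is A^2/2.
P = 20^2 / 2 = 400/2 = 200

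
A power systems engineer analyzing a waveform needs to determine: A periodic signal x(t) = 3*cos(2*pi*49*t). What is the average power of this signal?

Average power of A*cos(wt) is A^2/2.
P = 3^2 / 2 = 9/2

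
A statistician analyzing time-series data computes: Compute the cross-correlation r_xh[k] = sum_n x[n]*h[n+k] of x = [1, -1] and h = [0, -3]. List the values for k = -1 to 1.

Both sequences indexed from 0 and zero outside their support.
Lags with overlap: k = -1 to 1.
  r_xh[-1] = x[1]*h[0] = 0
  r_xh[0] = x[0]*h[0] + x[1]*h[1] = 3
  r_xh[1] = x[0]*h[1] = -3
r_xh = [0, 3, -3] (for k = -1, ..., 1)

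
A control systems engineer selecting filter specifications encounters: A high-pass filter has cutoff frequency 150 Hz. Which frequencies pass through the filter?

A high-pass filter passes all frequencies above the cutoff frequency 150 Hz and attenuates lower frequencies.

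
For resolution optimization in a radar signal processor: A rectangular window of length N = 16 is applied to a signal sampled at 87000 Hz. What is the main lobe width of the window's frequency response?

For a rectangular window of length N,
the main lobe width in frequency is 2*f_s/N.
= 2*87000/16 = 10875 Hz
This determines the minimum frequency separation for resolving two sinusoids.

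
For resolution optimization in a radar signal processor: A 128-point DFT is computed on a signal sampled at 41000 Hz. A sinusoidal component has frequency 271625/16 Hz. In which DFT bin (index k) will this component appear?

DFT frequency resolution = f_s/N = 41000/128 = 5125/16 Hz
Bin index k = f_signal / resolution = 271625/16 / 5125/16 = 53
The signal frequency 271625/16 Hz falls in DFT bin k = 53.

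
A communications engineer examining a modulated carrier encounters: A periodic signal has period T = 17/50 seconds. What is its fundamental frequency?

The fundamental frequency is the reciprocal of the period.
f = 1/T = 1/(17/50) = 50/17 Hz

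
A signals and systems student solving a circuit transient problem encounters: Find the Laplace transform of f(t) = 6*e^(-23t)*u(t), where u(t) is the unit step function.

Standard Laplace transform pair:
e^(-at)*u(t) <-> 1/(s+a)
With a = 23: L{6*e^(-23t)*u(t)} = 6/(s+23), ROC: Re(s) > -23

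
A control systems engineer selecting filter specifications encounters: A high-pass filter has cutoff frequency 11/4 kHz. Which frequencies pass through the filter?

A high-pass filter passes all frequencies above the cutoff frequency 11/4 kHz and attenuates lower frequencies.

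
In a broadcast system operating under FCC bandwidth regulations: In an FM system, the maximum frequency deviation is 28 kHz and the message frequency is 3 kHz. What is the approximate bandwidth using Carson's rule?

Carson's rule: BW = 2*(delta_f + f_m)
= 2*(28 + 3) kHz = 62 kHz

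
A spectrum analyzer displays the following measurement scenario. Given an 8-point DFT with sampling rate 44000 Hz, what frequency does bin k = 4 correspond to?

The frequency of DFT bin k is: f_k = k * f_s / N
f_4 = 4 * 44000 / 8 = 22000 Hz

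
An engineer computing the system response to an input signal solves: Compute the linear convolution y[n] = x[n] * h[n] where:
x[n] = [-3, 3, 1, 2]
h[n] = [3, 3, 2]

y[n] = sum_k x[k]*h[n-k]. Output length = len(x) + len(h) - 1 = 4 + 3 - 1 = 6.
y[0] = -3*3 = -9
y[1] = 3*3 + -3*3 = 0
y[2] = 1*3 + 3*3 + -3*2 = 6
y[3] = 2*3 + 1*3 + 3*2 = 15
y[4] = 2*3 + 1*2 = 8
y[5] = 2*2 = 4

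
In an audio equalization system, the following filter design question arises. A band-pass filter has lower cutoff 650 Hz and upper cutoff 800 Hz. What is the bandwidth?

Bandwidth = f_high - f_low
= 800 Hz - 650 Hz = 150 Hz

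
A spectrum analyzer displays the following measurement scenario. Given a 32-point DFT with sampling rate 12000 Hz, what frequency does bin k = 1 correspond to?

The frequency of DFT bin k is: f_k = k * f_s / N
f_1 = 1 * 12000 / 32 = 375 Hz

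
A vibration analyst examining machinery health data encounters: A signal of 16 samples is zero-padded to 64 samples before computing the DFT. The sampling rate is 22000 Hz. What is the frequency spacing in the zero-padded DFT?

Original DFT: N = 16, resolution = f_s/N = 22000/16 = 1375 Hz
Zero-padded DFT: N = 64, resolution = f_s/N = 22000/64 = 1375/4 Hz
Zero-padding interpolates the spectrum (finer frequency grid)
but does NOT improve the true spectral resolution (ability to resolve close frequencies).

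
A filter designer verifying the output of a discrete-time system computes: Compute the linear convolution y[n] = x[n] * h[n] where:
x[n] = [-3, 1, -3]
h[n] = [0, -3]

y[n] = sum_k x[k]*h[n-k]. Output length = len(x) + len(h) - 1 = 3 + 2 - 1 = 4.
y[0] = -3*0 = 0
y[1] = 1*0 + -3*-3 = 9
y[2] = -3*0 + 1*-3 = -3
y[3] = -3*-3 = 9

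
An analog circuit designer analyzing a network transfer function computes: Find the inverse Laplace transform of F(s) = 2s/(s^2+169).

Standard pair: s/(s^2+w^2) <-> cos(wt)*u(t)
With k=2, w=13: f(t) = 2*cos(13t)*u(t)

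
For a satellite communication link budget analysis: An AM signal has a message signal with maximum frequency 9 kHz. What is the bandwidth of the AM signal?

In AM (double-sideband), the bandwidth is twice the message frequency.
BW = 2 * f_m = 2 * 9 kHz = 18 kHz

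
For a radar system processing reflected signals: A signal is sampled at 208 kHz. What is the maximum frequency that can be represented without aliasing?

The maximum frequency that can be represented without aliasing
is the Nyquist frequency: f_max = f_s / 2 = 208 kHz / 2 = 104 kHz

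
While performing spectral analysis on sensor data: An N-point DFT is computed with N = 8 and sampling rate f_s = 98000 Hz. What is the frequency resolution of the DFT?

DFT frequency resolution = f_s / N
= 98000 / 8 = 12250 Hz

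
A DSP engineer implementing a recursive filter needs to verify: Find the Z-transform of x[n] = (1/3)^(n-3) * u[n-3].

Time-shifting property: if X(z) = Z{x[n]}, then Z{x[n-d]} = z^(-d) * X(z)
X(z) = z/(z - 1/3) for x[n] = (1/3)^n * u[n]
Z{x[n-3]} = z^(-3) * z/(z - 1/3) = z^(-2)/(z - 1/3)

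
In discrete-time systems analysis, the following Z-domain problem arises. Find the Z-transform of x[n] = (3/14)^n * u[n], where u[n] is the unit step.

The Z-transform of a^n * u[n] is z/(z-a) for |z| > |a|.
Here a = 3/14, so X(z) = z/(z - (3/14)) = 14z/(14z - 3)
ROC: |z| > 3/14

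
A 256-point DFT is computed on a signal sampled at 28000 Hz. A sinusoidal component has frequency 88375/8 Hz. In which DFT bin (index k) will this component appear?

DFT frequency resolution = f_s/N = 28000/256 = 875/8 Hz
Bin index k = f_signal / resolution = 88375/8 / 875/8 = 101
The signal frequency 88375/8 Hz falls in DFT bin k = 101.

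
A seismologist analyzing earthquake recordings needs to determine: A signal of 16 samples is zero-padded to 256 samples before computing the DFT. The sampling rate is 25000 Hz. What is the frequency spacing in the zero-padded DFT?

Original DFT: N = 16, resolution = f_s/N = 25000/16 = 3125/2 Hz
Zero-padded DFT: N = 256, resolution = f_s/N = 25000/256 = 3125/32 Hz
Zero-padding interpolates the spectrum (finer frequency grid)
but does NOT improve the true spectral resolution (ability to resolve close frequencies).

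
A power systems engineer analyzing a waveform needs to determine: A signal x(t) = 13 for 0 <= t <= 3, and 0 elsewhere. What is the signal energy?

Energy = integral of |x(t)|^2 dt over the signal duration
= 13^2 * 3 = 169 * 3 = 507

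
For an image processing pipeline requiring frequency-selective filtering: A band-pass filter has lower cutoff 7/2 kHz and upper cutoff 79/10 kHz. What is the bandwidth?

Bandwidth = f_high - f_low
= 79/10 kHz - 7/2 kHz = 22/5 kHz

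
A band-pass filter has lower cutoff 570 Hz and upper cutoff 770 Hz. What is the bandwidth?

Bandwidth = f_high - f_low
= 770 Hz - 570 Hz = 200 Hz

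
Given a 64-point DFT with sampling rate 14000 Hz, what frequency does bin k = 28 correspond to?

The frequency of DFT bin k is: f_k = k * f_s / N
f_28 = 28 * 14000 / 64 = 6125 Hz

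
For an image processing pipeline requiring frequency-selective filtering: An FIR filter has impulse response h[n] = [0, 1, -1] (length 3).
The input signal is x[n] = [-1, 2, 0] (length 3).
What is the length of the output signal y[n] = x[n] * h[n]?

For linear convolution, the output length is:
len(y) = len(x) + len(h) - 1 = 3 + 3 - 1 = 5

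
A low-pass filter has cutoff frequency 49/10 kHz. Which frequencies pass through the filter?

A low-pass filter passes all frequencies below the cutoff frequency 49/10 kHz and attenuates higher frequencies.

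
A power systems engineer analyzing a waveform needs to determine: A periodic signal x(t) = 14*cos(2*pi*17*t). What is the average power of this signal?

Average power of A*cos(wt) is A^2/2.
P = 14^2 / 2 = 196/2 = 98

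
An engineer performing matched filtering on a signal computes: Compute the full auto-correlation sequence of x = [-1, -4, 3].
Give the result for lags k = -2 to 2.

r_xx[k] = sum_m x[m]*x[m+k], indexed from 0, for k = -2 to 2:
  r_xx[-2] = x[2]*x[0] = -3
  r_xx[-1] = x[1]*x[0] + x[2]*x[1] = -8
  r_xx[0] = x[0]*x[0] + x[1]*x[1] + x[2]*x[2] = 26
  r_xx[1] = x[0]*x[1] + x[1]*x[2] = -8
  r_xx[2] = x[0]*x[2] = -3
r_xx = [-3, -8, 26, -8, -3]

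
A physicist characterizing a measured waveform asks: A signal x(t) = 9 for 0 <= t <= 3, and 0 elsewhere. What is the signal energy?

Energy = integral of |x(t)|^2 dt over the signal duration
= 9^2 * 3 = 81 * 3 = 243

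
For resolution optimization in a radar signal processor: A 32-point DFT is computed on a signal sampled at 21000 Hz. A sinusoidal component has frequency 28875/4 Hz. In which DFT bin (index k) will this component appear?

DFT frequency resolution = f_s/N = 21000/32 = 2625/4 Hz
Bin index k = f_signal / resolution = 28875/4 / 2625/4 = 11
The signal frequency 28875/4 Hz falls in DFT bin k = 11.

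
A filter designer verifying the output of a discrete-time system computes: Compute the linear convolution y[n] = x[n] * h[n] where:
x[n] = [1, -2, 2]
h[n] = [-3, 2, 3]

y[n] = sum_k x[k]*h[n-k]. Output length = len(x) + len(h) - 1 = 3 + 3 - 1 = 5.
y[0] = 1*-3 = -3
y[1] = -2*-3 + 1*2 = 8
y[2] = 2*-3 + -2*2 + 1*3 = -7
y[3] = 2*2 + -2*3 = -2
y[4] = 2*3 = 6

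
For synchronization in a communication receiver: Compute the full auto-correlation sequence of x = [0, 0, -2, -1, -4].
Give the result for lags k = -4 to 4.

r_xx[k] = sum_m x[m]*x[m+k], indexed from 0, for k = -4 to 4:
  r_xx[-4] = x[4]*x[0] = 0
  r_xx[-3] = x[3]*x[0] + x[4]*x[1] = 0
  r_xx[-2] = x[2]*x[0] + x[3]*x[1] + x[4]*x[2] = 8
  r_xx[-1] = x[1]*x[0] + x[2]*x[1] + x[3]*x[2] + x[4]*x[3] = 6
  r_xx[0] = x[0]*x[0] + x[1]*x[1] + x[2]*x[2] + x[3]*x[3] + x[4]*x[4] = 21
  r_xx[1] = x[0]*x[1] + x[1]*x[2] + x[2]*x[3] + x[3]*x[4] = 6
  r_xx[2] = x[0]*x[2] + x[1]*x[3] + x[2]*x[4] = 8
  r_xx[3] = x[0]*x[3] + x[1]*x[4] = 0
  r_xx[4] = x[0]*x[4] = 0
r_xx = [0, 0, 8, 6, 21, 6, 8, 0, 0]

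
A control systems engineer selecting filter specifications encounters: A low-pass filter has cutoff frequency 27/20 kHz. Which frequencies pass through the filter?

A low-pass filter passes all frequencies below the cutoff frequency 27/20 kHz and attenuates higher frequencies.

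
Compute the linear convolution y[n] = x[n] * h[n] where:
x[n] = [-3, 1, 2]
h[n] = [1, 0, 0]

y[n] = sum_k x[k]*h[n-k]. Output length = len(x) + len(h) - 1 = 3 + 3 - 1 = 5.
y[0] = -3*1 = -3
y[1] = 1*1 + -3*0 = 1
y[2] = 2*1 + 1*0 + -3*0 = 2
y[3] = 2*0 + 1*0 = 0
y[4] = 2*0 = 0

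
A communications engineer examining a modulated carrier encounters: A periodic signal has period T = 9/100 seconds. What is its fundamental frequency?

The fundamental frequency is the reciprocal of the period.
f = 1/T = 1/(9/100) = 100/9 Hz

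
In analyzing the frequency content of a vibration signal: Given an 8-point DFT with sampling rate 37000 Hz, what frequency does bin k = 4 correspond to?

The frequency of DFT bin k is: f_k = k * f_s / N
f_4 = 4 * 37000 / 8 = 18500 Hz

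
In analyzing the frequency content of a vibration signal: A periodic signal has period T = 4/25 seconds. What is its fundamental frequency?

The fundamental frequency is the reciprocal of the period.
f = 1/T = 1/(4/25) = 25/4 Hz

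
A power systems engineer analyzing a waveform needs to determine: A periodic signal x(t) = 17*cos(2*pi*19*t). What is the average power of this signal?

Average power of A*cos(wt) is A^2/2.
P = 17^2 / 2 = 289/2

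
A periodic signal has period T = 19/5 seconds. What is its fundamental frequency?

The fundamental frequency is the reciprocal of the period.
f = 1/T = 1/(19/5) = 5/19 Hz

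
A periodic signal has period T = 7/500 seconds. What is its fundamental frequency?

The fundamental frequency is the reciprocal of the period.
f = 1/T = 1/(7/500) = 500/7 Hz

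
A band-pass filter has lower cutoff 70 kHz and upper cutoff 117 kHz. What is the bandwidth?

Bandwidth = f_high - f_low
= 117 kHz - 70 kHz = 47 kHz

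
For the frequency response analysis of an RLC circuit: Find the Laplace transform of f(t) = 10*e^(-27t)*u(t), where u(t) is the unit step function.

Standard Laplace transform pair:
e^(-at)*u(t) <-> 1/(s+a)
With a = 27: L{10*e^(-27t)*u(t)} = 10/(s+27), ROC: Re(s) > -27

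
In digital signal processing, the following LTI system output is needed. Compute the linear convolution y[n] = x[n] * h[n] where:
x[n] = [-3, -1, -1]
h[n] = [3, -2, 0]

y[n] = sum_k x[k]*h[n-k]. Output length = len(x) + len(h) - 1 = 3 + 3 - 1 = 5.
y[0] = -3*3 = -9
y[1] = -1*3 + -3*-2 = 3
y[2] = -1*3 + -1*-2 + -3*0 = -1
y[3] = -1*-2 + -1*0 = 2
y[4] = -1*0 = 0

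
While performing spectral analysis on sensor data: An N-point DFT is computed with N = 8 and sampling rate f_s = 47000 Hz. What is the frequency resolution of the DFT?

DFT frequency resolution = f_s / N
= 47000 / 8 = 5875 Hz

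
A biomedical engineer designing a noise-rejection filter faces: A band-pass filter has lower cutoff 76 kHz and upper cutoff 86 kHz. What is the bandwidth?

Bandwidth = f_high - f_low
= 86 kHz - 76 kHz = 10 kHz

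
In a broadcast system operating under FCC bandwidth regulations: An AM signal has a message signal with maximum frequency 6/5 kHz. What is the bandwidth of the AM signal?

In AM (double-sideband), the bandwidth is twice the message frequency.
BW = 2 * f_m = 2 * 6/5 kHz = 12/5 kHz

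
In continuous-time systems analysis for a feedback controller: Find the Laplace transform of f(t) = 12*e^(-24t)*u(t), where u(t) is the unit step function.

Standard Laplace transform pair:
e^(-at)*u(t) <-> 1/(s+a)
With a = 24: L{12*e^(-24t)*u(t)} = 12/(s+24), ROC: Re(s) > -24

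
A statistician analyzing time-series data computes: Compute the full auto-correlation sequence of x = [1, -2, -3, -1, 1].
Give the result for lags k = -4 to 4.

r_xx[k] = sum_m x[m]*x[m+k], indexed from 0, for k = -4 to 4:
  r_xx[-4] = x[4]*x[0] = 1
  r_xx[-3] = x[3]*x[0] + x[4]*x[1] = -3
  r_xx[-2] = x[2]*x[0] + x[3]*x[1] + x[4]*x[2] = -4
  r_xx[-1] = x[1]*x[0] + x[2]*x[1] + x[3]*x[2] + x[4]*x[3] = 6
  r_xx[0] = x[0]*x[0] + x[1]*x[1] + x[2]*x[2] + x[3]*x[3] + x[4]*x[4] = 16
  r_xx[1] = x[0]*x[1] + x[1]*x[2] + x[2]*x[3] + x[3]*x[4] = 6
  r_xx[2] = x[0]*x[2] + x[1]*x[3] + x[2]*x[4] = -4
  r_xx[3] = x[0]*x[3] + x[1]*x[4] = -3
  r_xx[4] = x[0]*x[4] = 1
r_xx = [1, -3, -4, 6, 16, 6, -4, -3, 1]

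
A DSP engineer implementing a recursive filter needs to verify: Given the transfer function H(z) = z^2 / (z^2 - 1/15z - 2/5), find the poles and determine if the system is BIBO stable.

Poles are roots of the denominator: z^2 - 1/15z - 2/5 = 0.
Quadratic formula: z = [-(-1/15) +/- sqrt((-1/15)^2 - 4*(-2/5))] / 2
Discriminant = 1/225 + 8/5 = 361/225; sqrt = 19/15.
z = (1/15 +/- 19/15) / 2 => z = 2/3 or z = -3/5.
|p1| = 3/5, |p2| = 2/3.
For BIBO stability, all poles must lie inside the unit circle (|p| < 1).
System is STABLE since both |p| < 1.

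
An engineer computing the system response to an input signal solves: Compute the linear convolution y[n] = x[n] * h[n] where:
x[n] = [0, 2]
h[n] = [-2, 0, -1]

y[n] = sum_k x[k]*h[n-k]. Output length = len(x) + len(h) - 1 = 2 + 3 - 1 = 4.
y[0] = 0*-2 = 0
y[1] = 2*-2 + 0*0 = -4
y[2] = 2*0 + 0*-1 = 0
y[3] = 2*-1 = -2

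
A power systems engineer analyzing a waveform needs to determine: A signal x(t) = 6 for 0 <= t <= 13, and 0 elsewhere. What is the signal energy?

Energy = integral of |x(t)|^2 dt over the signal duration
= 6^2 * 13 = 36 * 13 = 468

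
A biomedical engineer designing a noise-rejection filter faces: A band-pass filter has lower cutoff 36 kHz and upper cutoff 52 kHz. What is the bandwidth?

Bandwidth = f_high - f_low
= 52 kHz - 36 kHz = 16 kHz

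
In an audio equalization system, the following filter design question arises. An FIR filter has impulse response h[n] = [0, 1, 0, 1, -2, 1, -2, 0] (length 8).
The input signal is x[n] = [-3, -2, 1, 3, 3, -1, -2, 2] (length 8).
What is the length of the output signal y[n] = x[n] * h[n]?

For linear convolution, the output length is:
len(y) = len(x) + len(h) - 1 = 8 + 8 - 1 = 15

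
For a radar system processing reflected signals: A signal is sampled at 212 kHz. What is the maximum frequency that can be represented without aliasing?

The maximum frequency that can be represented without aliasing
is the Nyquist frequency: f_max = f_s / 2 = 212 kHz / 2 = 106 kHz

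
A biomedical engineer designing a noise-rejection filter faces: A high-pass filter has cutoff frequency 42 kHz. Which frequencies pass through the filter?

A high-pass filter passes all frequencies above the cutoff frequency 42 kHz and attenuates lower frequencies.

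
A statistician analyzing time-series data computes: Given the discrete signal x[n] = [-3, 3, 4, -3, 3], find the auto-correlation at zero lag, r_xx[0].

The auto-correlation at zero lag r_xx[0] equals the signal energy.
r_xx[0] = sum of x[n]^2 = (-3)^2 + 3^2 + 4^2 + (-3)^2 + 3^2
= 9 + 9 + 16 + 9 + 9 = 52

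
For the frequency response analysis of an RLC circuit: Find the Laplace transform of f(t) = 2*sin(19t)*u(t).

Standard pair: sin(wt)*u(t) <-> w/(s^2+w^2)
With w = 19: L{2*sin(19t)*u(t)} = 38/(s^2+361)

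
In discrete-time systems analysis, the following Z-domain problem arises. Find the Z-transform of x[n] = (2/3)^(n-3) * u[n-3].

Time-shifting property: if X(z) = Z{x[n]}, then Z{x[n-d]} = z^(-d) * X(z)
X(z) = z/(z - 2/3) for x[n] = (2/3)^n * u[n]
Z{x[n-3]} = z^(-3) * z/(z - 2/3) = z^(-2)/(z - 2/3)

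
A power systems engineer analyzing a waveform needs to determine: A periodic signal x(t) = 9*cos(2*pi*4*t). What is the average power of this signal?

Average power of A*cos(wt) is A^2/2.
P = 9^2 / 2 = 81/2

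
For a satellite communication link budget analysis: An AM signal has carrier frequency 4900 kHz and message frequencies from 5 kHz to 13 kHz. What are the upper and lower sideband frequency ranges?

Upper sideband (USB) = fc + [fm_low, fm_high] = 4900 + [5, 13] = [4905, 4913] kHz
Lower sideband (LSB) = fc - [fm_high, fm_low] = 4900 - [13, 5] = [4887, 4895] kHz
Total occupied spectrum: 4887 kHz to 4913 kHz (plus carrier at 4900 kHz)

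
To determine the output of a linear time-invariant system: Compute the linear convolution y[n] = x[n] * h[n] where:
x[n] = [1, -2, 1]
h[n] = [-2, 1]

y[n] = sum_k x[k]*h[n-k]. Output length = len(x) + len(h) - 1 = 3 + 2 - 1 = 4.
y[0] = 1*-2 = -2
y[1] = -2*-2 + 1*1 = 5
y[2] = 1*-2 + -2*1 = -4
y[3] = 1*1 = 1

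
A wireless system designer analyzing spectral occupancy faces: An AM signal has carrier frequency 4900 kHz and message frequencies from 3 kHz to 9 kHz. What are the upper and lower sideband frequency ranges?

Upper sideband (USB) = fc + [fm_low, fm_high] = 4900 + [3, 9] = [4903, 4909] kHz
Lower sideband (LSB) = fc - [fm_high, fm_low] = 4900 - [9, 3] = [4891, 4897] kHz
Total occupied spectrum: 4891 kHz to 4909 kHz (plus carrier at 4900 kHz)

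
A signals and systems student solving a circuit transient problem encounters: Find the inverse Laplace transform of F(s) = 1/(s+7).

Standard pair: k/(s+a) <-> k*e^(-at)*u(t)
With k=1, a=7: f(t) = e^(-7t)*u(t)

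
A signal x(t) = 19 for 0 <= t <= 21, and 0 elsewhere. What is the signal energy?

Energy = integral of |x(t)|^2 dt over the signal duration
= 19^2 * 21 = 361 * 21 = 7581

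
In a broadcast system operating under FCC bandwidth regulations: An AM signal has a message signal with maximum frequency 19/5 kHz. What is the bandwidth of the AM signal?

In AM (double-sideband), the bandwidth is twice the message frequency.
BW = 2 * f_m = 2 * 19/5 kHz = 38/5 kHz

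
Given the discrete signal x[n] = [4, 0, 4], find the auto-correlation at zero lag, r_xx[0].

The auto-correlation at zero lag r_xx[0] equals the signal energy.
r_xx[0] = sum of x[n]^2 = 4^2 + 0^2 + 4^2
= 16 + 0 + 16 = 32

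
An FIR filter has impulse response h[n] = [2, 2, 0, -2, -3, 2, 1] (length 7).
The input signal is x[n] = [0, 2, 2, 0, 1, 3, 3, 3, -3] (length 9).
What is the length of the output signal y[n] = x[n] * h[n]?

For linear convolution, the output length is:
len(y) = len(x) + len(h) - 1 = 9 + 7 - 1 = 15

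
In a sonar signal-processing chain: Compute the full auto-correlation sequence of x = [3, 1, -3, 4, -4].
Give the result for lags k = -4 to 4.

r_xx[k] = sum_m x[m]*x[m+k], indexed from 0, for k = -4 to 4:
  r_xx[-4] = x[4]*x[0] = -12
  r_xx[-3] = x[3]*x[0] + x[4]*x[1] = 8
  r_xx[-2] = x[2]*x[0] + x[3]*x[1] + x[4]*x[2] = 7
  r_xx[-1] = x[1]*x[0] + x[2]*x[1] + x[3]*x[2] + x[4]*x[3] = -28
  r_xx[0] = x[0]*x[0] + x[1]*x[1] + x[2]*x[2] + x[3]*x[3] + x[4]*x[4] = 51
  r_xx[1] = x[0]*x[1] + x[1]*x[2] + x[2]*x[3] + x[3]*x[4] = -28
  r_xx[2] = x[0]*x[2] + x[1]*x[3] + x[2]*x[4] = 7
  r_xx[3] = x[0]*x[3] + x[1]*x[4] = 8
  r_xx[4] = x[0]*x[4] = -12
r_xx = [-12, 8, 7, -28, 51, -28, 7, 8, -12]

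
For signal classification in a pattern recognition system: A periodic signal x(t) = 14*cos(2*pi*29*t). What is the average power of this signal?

Average power of A*cos(wt) is A^2/2.
P = 14^2 / 2 = 196/2 = 98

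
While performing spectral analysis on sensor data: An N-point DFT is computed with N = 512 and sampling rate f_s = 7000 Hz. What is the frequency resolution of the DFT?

DFT frequency resolution = f_s / N
= 7000 / 512 = 875/64 Hz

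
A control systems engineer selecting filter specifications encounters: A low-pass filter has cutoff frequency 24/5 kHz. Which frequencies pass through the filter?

A low-pass filter passes all frequencies below the cutoff frequency 24/5 kHz and attenuates higher frequencies.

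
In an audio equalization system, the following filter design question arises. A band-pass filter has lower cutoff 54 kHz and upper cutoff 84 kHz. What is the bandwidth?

Bandwidth = f_high - f_low
= 84 kHz - 54 kHz = 30 kHz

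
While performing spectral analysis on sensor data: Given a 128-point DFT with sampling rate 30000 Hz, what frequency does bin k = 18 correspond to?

The frequency of DFT bin k is: f_k = k * f_s / N
f_18 = 18 * 30000 / 128 = 16875/4 Hz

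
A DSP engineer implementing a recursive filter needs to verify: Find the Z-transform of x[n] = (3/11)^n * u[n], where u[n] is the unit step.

The Z-transform of a^n * u[n] is z/(z-a) for |z| > |a|.
Here a = 3/11, so X(z) = z/(z - (3/11)) = 11z/(11z - 3)
ROC: |z| > 3/11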